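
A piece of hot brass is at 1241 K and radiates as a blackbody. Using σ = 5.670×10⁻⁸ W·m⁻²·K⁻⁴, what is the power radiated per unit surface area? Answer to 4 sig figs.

Stefan–Boltzmann: I = σT⁴ = 5.670×10⁻⁸ × (1241)⁴ = 1.345×10⁵ W/m².

I ≈ 1.345×10⁵ W/m²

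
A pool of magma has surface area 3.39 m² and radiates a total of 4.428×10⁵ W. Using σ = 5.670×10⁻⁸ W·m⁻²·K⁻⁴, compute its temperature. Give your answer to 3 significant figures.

Area A = 3.39 m².
P = σAT⁴ ⇒ T = (P/(σA))^(1/4) = (4.428×10⁵/(5.670×10⁻⁸×3.39))^(1/4) = 1.23×10³ K.

T ≈ 1.23×10³ K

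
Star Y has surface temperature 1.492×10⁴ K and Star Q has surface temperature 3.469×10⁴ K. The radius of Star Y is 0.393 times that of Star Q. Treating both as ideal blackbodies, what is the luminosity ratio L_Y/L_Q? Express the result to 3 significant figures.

L_Y/L_Q ≈ 5.28×10⁻³

L ∝ R²T⁴, so L_Y/L_Q = (R_Y/R_Q)²(T_Y/T_Q)⁴ = (0.393)² × (1.492×10⁴/3.469×10⁴)⁴ = 0.154449 × 0.0342183 = 5.28×10⁻³.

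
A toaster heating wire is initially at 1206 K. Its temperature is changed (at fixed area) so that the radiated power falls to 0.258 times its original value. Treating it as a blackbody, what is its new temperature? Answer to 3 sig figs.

T₂ ≈ 860 K

P ∝ T⁴, so T₂/T₁ = (P₂/P₁)^(1/4) = (0.258)^(1/4) = 0.712697.
T₂ = 1206 × 0.712697 = 860 K.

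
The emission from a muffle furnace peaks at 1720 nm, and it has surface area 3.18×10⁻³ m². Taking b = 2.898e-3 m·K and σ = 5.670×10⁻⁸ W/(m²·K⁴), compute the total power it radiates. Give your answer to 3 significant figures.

P ≈ 1.45×10³ W

Wien's law: T = b/λ_max = 2.898×10⁻³/1.720×10⁻⁶ = 1684.88 K.
Area A = 3.18×10⁻³ m².
Then P = σAT⁴ = 5.670×10⁻⁸×3.18×10⁻³×(1684.88)⁴ = 1.45×10³ W.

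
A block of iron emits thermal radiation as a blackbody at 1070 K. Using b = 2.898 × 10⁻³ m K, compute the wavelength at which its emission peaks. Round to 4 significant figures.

Wien's displacement law: λ_max = b/T = (2.898×10⁻³ m·K)/(1070 K) = 2.7084×10⁻⁶ m.
That is 2.708 μm, in the infrared range.

λ_max ≈ 2.708 μm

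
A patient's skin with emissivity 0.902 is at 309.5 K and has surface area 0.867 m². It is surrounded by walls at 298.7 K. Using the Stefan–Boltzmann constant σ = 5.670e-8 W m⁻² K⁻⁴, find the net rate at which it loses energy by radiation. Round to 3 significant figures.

Net loss ≈ 53.9 W

Area A = 0.867 m².
Net radiated power P_net = εσA(T⁴ − T₀⁴) = 0.902×5.670×10⁻⁸×0.867×(309.5⁴ − 298.7⁴).
T⁴ − T₀⁴ = 9.17577×10⁹ − 7.96051×10⁹ = 1.21526×10⁹ K⁴, so P_net = 53.9 W.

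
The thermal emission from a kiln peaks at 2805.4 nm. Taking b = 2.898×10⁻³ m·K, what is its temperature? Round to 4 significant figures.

T ≈ 1033 K

Wien's law gives T = b/λ_max = (2.898×10⁻³ m·K)/(2.8054×10⁻⁶ m) = 1033 K.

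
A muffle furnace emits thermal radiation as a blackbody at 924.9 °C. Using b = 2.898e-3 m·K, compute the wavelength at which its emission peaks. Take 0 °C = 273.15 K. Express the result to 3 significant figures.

T = 924.9 °C + 273.15 = 1198.05 K.
Wien's displacement law: λ_max = b/T = (2.898×10⁻³ m·K)/(1198.05 K) = 2.419×10⁻⁶ m.
That is 2.42 μm, in the infrared range.

λ_max ≈ 2.42 μm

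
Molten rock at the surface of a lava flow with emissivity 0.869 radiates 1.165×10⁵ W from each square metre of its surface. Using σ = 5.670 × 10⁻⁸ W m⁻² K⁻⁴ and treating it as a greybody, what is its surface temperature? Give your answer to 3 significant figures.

T ≈ 1.24×10³ K

I = εσT⁴, so T = (I/εσ)^(1/4) = (1.165×10⁵/(0.869×5.670×10⁻⁸))^(1/4) = 1.24×10³ K.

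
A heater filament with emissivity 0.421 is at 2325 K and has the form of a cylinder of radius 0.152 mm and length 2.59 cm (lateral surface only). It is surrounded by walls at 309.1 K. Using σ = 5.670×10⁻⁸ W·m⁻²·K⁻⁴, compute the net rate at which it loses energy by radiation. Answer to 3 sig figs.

Net loss ≈ 17.2 W

Lateral area A = 2πrL = 2π×1.52×10⁻⁴×0.0259 = 2.47356×10⁻⁵ m².
Net radiated power P_net = εσA(T⁴ − T₀⁴) = 0.421×5.670×10⁻⁸×2.47356×10⁻⁵×(2325⁴ − 309.1⁴).
T⁴ − T₀⁴ = 2.92208×10¹³ − 9.12843×10⁹ = 2.92117×10¹³ K⁴, so P_net = 17.2 W.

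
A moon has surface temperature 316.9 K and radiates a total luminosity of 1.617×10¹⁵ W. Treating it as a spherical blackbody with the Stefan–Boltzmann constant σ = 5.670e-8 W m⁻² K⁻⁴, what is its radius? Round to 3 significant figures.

L = 4πR²σT⁴ ⇒ R = √(L/(4πσT⁴)).
σT⁴ = 571.837 W/m², so R = √(1.617×10¹⁵/(4π×571.837)) = 4.74×10⁵ m.

R ≈ 4.74×10⁵ m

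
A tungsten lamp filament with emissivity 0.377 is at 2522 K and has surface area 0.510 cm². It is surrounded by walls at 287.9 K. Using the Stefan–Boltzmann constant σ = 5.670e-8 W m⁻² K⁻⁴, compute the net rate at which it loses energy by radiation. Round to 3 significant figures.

Area A = 0.510 cm² = 5.10×10⁻⁵ m².
Net radiated power P_net = εσA(T⁴ − T₀⁴) = 0.377×5.670×10⁻⁸×5.10×10⁻⁵×(2522⁴ − 287.9⁴).
T⁴ − T₀⁴ = 4.04558×10¹³ − 6.87016×10⁹ = 4.04489×10¹³ K⁴, so P_net = 44.1 W.

Net loss ≈ 44.1 W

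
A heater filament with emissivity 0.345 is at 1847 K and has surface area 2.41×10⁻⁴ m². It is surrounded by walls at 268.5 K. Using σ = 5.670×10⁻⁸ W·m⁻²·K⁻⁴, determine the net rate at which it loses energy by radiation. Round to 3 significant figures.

Area A = 2.41×10⁻⁴ m².
Net radiated power P_net = εσA(T⁴ − T₀⁴) = 0.345×5.670×10⁻⁸×2.41×10⁻⁴×(1847⁴ − 268.5⁴).
T⁴ − T₀⁴ = 1.16377×10¹³ − 5.19729×10⁹ = 1.16325×10¹³ K⁴, so P_net = 54.8 W.

Net loss ≈ 54.8 W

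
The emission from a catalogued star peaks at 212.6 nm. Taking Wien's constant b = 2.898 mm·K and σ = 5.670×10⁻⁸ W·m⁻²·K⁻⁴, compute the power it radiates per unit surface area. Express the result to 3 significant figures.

Wien's law: T = b/λ_max = 2.898×10⁻³/2.126×10⁻⁷ = 13631.2 K.
Then I = σT⁴ = 5.670×10⁻⁸×(13631.2)⁴ = 1.96×10⁹ W/m².

I ≈ 1.96×10⁹ W/m²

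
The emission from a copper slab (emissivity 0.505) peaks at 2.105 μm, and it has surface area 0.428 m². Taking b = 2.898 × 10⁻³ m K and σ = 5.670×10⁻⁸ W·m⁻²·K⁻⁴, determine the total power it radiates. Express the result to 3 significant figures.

P ≈ 4.40×10⁴ W

Wien's law: T = b/λ_max = 2.898×10⁻³/2.105×10⁻⁶ = 1376.72 K.
Area A = 0.428 m².
Then P = εσAT⁴ = 0.505×5.670×10⁻⁸×0.428×(1376.72)⁴ = 4.40×10⁴ W.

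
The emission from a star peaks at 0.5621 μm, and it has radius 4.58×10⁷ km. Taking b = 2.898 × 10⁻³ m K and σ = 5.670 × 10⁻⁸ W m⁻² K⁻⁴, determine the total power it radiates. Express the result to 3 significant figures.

P ≈ 1.06×10³⁰ W

Wien's law: T = b/λ_max = 2.898×10⁻³/5.621×10⁻⁷ = 5155.67 K.
Surface area A = 4πR² = 4π(4.58×10¹⁰ m)² = 2.63597×10²² m².
Then P = σAT⁴ = 5.670×10⁻⁸×2.63597×10²²×(5155.67)⁴ = 1.06×10³⁰ W.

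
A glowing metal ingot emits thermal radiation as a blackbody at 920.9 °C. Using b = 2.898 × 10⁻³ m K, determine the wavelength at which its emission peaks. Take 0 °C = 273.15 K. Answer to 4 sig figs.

λ_max ≈ 2.427 μm

T = 920.9 °C + 273.15 = 1194.05 K.
Wien's displacement law: λ_max = b/T = (2.898×10⁻³ m·K)/(1194.05 K) = 2.4270×10⁻⁶ m.
That is 2.427 μm, in the infrared range.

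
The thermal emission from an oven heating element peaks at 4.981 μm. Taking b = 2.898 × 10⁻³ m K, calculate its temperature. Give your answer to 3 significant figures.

T ≈ 582 K

Wien's law gives T = b/λ_max = (2.898×10⁻³ m·K)/(4.981×10⁻⁶ m) = 582 K.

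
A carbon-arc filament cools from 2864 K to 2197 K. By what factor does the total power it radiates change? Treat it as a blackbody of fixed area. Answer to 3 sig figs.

P₂/P₁ ≈ 0.346

P ∝ T⁴, so P₂/P₁ = (T₂/T₁)⁴ = (2197/2864)⁴ = (0.767109)⁴ = 0.346.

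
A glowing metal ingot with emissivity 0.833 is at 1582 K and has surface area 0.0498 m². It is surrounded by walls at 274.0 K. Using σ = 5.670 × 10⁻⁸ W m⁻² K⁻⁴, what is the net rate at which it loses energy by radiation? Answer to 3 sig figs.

Net loss ≈ 1.47×10⁴ W

Area A = 0.0498 m².
Net radiated power P_net = εσA(T⁴ − T₀⁴) = 0.833×5.670×10⁻⁸×0.0498×(1582⁴ − 274.0⁴).
T⁴ − T₀⁴ = 6.26363×10¹² − 5.63641×10⁹ = 6.25799×10¹² K⁴, so P_net = 1.47×10⁴ W.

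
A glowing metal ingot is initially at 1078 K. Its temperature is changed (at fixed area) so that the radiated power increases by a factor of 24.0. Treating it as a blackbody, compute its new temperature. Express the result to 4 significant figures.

T₂ ≈ 2386 K

P ∝ T⁴, so T₂/T₁ = (P₂/P₁)^(1/4) = (24.0)^(1/4) = 2.21336.
T₂ = 1078 × 2.21336 = 2386 K.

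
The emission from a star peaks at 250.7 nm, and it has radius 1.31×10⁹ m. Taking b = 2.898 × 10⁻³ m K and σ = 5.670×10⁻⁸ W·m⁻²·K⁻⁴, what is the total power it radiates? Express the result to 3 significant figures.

P ≈ 2.18×10²⁸ W

Wien's law: T = b/λ_max = 2.898×10⁻³/2.507×10⁻⁷ = 11559.6 K.
Surface area A = 4πR² = 4π(1.31×10⁹ m)² = 2.15651×10¹⁹ m².
Then P = σAT⁴ = 5.670×10⁻⁸×2.15651×10¹⁹×(11559.6)⁴ = 2.18×10²⁸ W.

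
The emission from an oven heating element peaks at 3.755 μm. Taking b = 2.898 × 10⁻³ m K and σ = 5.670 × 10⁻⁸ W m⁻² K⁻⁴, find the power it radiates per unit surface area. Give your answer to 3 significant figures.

I ≈ 2.01×10⁴ W/m²

Wien's law: T = b/λ_max = 2.898×10⁻³/3.755×10⁻⁶ = 771.771 K.
Then I = σT⁴ = 5.670×10⁻⁸×(771.771)⁴ = 2.01×10⁴ W/m².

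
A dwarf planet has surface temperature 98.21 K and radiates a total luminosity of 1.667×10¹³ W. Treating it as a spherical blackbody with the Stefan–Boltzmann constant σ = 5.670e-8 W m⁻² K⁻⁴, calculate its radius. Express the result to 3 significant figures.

L = 4πR²σT⁴ ⇒ R = √(L/(4πσT⁴)).
σT⁴ = 5.27480 W/m², so R = √(1.667×10¹³/(4π×5.27480)) = 5.01×10⁵ m.

R ≈ 5.01×10⁵ m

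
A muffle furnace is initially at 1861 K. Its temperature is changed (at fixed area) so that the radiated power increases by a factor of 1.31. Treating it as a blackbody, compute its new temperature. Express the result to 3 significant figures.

T₂ ≈ 1.99×10³ K

P ∝ T⁴, so T₂/T₁ = (P₂/P₁)^(1/4) = (1.31)^(1/4) = 1.06984.
T₂ = 1861 × 1.06984 = 1.99×10³ K.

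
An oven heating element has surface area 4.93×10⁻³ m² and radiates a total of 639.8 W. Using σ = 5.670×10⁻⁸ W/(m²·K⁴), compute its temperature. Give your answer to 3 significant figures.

T ≈ 1.23×10³ K

Area A = 4.93×10⁻³ m².
P = σAT⁴ ⇒ T = (P/(σA))^(1/4) = (639.8/(5.670×10⁻⁸×4.93×10⁻³))^(1/4) = 1.23×10³ K.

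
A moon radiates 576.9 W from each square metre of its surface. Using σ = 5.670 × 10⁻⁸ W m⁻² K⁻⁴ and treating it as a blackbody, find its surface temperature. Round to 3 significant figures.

I = σT⁴, so T = (I/σ)^(1/4) = (576.9/(5.670×10⁻⁸))^(1/4) = 318 K.

T ≈ 318 K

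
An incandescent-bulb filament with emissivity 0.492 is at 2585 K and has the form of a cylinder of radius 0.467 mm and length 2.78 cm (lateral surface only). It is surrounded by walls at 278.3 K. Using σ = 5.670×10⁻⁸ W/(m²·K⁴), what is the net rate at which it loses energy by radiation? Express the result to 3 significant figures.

Net loss ≈ 102 W

Lateral area A = 2πrL = 2π×4.67×10⁻⁴×0.0278 = 8.15721×10⁻⁵ m².
Net radiated power P_net = εσA(T⁴ − T₀⁴) = 0.492×5.670×10⁻⁸×8.15721×10⁻⁵×(2585⁴ − 278.3⁴).
T⁴ − T₀⁴ = 4.46521×10¹³ − 5.99864×10⁹ = 4.46461×10¹³ K⁴, so P_net = 102 W.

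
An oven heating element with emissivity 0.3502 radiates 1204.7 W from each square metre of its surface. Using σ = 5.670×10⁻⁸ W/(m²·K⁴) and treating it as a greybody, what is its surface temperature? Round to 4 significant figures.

T ≈ 496.3 K

I = εσT⁴, so T = (I/εσ)^(1/4) = (1204.7/(0.3502×5.670×10⁻⁸))^(1/4) = 496.3 K.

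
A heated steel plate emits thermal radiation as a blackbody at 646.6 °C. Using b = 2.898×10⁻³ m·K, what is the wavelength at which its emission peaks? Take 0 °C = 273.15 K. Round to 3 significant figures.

λ_max ≈ 3.15 μm

T = 646.6 °C + 273.15 = 919.75 K.
Wien's displacement law: λ_max = b/T = (2.898×10⁻³ m·K)/(919.75 K) = 3.151×10⁻⁶ m.
That is 3.15 μm, in the infrared range.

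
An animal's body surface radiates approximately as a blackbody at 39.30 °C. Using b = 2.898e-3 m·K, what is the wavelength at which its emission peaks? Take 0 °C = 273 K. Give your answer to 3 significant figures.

λ_max ≈ 9.28 μm

T = 39.30 °C + 273 = 312.30 K.
Wien's displacement law: λ_max = b/T = (2.898×10⁻³ m·K)/(312.30 K) = 9.280×10⁻⁶ m.
That is 9.28 μm, in the infrared range.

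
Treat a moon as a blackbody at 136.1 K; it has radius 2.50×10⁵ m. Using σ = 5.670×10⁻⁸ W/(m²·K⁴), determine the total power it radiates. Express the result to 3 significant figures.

P ≈ 1.53×10¹³ W

Surface area A = 4πR² = 4π(2.50×10⁵ m)² = 7.85398×10¹¹ m².
P = σAT⁴ = 5.670×10⁻⁸ × 7.85398×10¹¹ × (136.1)⁴ = 1.53×10¹³ W.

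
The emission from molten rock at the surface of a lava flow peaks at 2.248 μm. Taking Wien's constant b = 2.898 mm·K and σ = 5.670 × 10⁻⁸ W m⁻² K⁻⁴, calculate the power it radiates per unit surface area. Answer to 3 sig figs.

I ≈ 1.57×10⁵ W/m²

Wien's law: T = b/λ_max = 2.898×10⁻³/2.248×10⁻⁶ = 1289.15 K.
Then I = σT⁴ = 5.670×10⁻⁸×(1289.15)⁴ = 1.57×10⁵ W/m².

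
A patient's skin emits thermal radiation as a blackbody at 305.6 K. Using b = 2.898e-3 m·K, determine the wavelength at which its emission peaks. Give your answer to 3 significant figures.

λ_max ≈ 9.48 μm

Wien's displacement law: λ_max = b/T = (2.898×10⁻³ m·K)/(305.6 K) = 9.483×10⁻⁶ m.
That is 9.48 μm, in the infrared range.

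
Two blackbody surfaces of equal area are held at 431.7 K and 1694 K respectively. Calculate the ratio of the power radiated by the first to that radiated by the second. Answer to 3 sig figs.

With equal areas, P₁/P₂ = (T₁/T₂)⁴ = (431.7/1694)⁴ = 4.22×10⁻³.

P₁/P₂ ≈ 4.22×10⁻³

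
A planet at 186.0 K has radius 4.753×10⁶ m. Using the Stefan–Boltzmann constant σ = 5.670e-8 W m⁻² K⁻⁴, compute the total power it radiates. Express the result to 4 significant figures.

P ≈ 1.927×10¹⁶ W

Surface area A = 4πR² = 4π(4.753×10⁶ m)² = 2.83887×10¹⁴ m².
P = σAT⁴ = 5.670×10⁻⁸ × 2.83887×10¹⁴ × (186.0)⁴ = 1.927×10¹⁶ W.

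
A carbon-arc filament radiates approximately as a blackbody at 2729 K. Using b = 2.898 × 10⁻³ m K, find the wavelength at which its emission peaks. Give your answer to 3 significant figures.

λ_max ≈ 1.06 μm

Wien's displacement law: λ_max = b/T = (2.898×10⁻³ m·K)/(2729 K) = 1.062×10⁻⁶ m.
That is 1.06 μm, in the infrared range.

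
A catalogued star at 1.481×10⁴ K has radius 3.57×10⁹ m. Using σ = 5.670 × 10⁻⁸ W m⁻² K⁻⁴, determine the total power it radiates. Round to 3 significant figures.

P ≈ 4.37×10²⁹ W

Surface area A = 4πR² = 4π(3.57×10⁹ m)² = 1.60157×10²⁰ m².
P = σAT⁴ = 5.670×10⁻⁸ × 1.60157×10²⁰ × (1.481×10⁴)⁴ = 4.37×10²⁹ W.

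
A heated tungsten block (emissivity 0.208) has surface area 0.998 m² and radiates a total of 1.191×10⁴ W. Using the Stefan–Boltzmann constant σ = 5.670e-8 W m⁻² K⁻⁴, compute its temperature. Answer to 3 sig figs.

Area A = 0.998 m².
P = εσAT⁴ ⇒ T = (P/(εσA))^(1/4) = (1.191×10⁴/(0.208×5.670×10⁻⁸×0.998))^(1/4) = 1.00×10³ K.

T ≈ 1.00×10³ K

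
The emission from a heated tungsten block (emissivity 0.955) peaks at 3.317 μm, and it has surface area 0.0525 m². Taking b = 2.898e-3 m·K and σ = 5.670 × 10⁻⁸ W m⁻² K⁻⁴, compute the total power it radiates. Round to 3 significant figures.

P ≈ 1.66×10³ W

Wien's law: T = b/λ_max = 2.898×10⁻³/3.317×10⁻⁶ = 873.681 K.
Area A = 0.0525 m².
Then P = εσAT⁴ = 0.955×5.670×10⁻⁸×0.0525×(873.681)⁴ = 1.66×10³ W.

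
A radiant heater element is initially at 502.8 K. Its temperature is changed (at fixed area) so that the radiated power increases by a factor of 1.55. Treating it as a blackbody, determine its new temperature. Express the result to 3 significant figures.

T₂ ≈ 561 K

P ∝ T⁴, so T₂/T₁ = (P₂/P₁)^(1/4) = (1.55)^(1/4) = 1.11579.
T₂ = 502.8 × 1.11579 = 561 K.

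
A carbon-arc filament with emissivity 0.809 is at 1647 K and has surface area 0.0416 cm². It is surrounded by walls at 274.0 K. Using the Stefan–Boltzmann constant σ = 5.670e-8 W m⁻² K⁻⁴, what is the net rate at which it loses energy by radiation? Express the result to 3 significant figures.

Area A = 0.0416 cm² = 4.16×10⁻⁶ m².
Net radiated power P_net = εσA(T⁴ − T₀⁴) = 0.809×5.670×10⁻⁸×4.16×10⁻⁶×(1647⁴ − 274.0⁴).
T⁴ − T₀⁴ = 7.35825×10¹² − 5.63641×10⁹ = 7.35261×10¹² K⁴, so P_net = 1.40 W.

Net loss ≈ 1.40 W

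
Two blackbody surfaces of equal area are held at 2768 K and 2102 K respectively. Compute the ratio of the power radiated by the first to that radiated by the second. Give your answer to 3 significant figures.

P₁/P₂ ≈ 3.01

With equal areas, P₁/P₂ = (T₁/T₂)⁴ = (2768/2102)⁴ = 3.01.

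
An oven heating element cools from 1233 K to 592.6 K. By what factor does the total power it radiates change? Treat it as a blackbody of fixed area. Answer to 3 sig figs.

P₂/P₁ ≈ 0.0534

P ∝ T⁴, so P₂/P₁ = (T₂/T₁)⁴ = (592.6/1233)⁴ = (0.480616)⁴ = 0.0534.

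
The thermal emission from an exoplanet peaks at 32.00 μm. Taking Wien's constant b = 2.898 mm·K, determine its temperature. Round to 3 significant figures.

T ≈ 90.6 K

Wien's law gives T = b/λ_max = (2.898×10⁻³ m·K)/(3.200×10⁻⁵ m) = 90.6 K.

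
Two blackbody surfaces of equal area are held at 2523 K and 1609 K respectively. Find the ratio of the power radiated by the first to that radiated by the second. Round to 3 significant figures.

With equal areas, P₁/P₂ = (T₁/T₂)⁴ = (2523/1609)⁴ = 6.05.

P₁/P₂ ≈ 6.05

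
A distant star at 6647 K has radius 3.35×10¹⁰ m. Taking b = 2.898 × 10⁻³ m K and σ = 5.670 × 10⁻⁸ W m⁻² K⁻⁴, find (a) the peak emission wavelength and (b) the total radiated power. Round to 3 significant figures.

(a) λ_max = b/T = 2.898×10⁻³/6647 = 4.360×10⁻⁷ m = 0.436 μm.
Surface area A = 4πR² = 4π(3.35×10¹⁰ m)² = 1.41026×10²² m².
(b) P = σAT⁴ = 5.670×10⁻⁸×1.41026×10²²×(6647)⁴ = 1.56×10³⁰ W.

λ_max ≈ 0.436 μm; P ≈ 1.56×10³⁰ W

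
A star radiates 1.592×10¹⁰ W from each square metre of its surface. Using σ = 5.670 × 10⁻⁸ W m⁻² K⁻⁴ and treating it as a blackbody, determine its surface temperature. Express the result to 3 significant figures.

I = σT⁴, so T = (I/σ)^(1/4) = (1.592×10¹⁰/(5.670×10⁻⁸))^(1/4) = 2.30×10⁴ K.

T ≈ 2.30×10⁴ K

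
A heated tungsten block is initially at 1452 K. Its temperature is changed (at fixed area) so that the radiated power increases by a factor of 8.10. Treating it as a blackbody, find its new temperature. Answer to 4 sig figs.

T₂ ≈ 2450 K

P ∝ T⁴, so T₂/T₁ = (P₂/P₁)^(1/4) = (8.10)^(1/4) = 1.68702.
T₂ = 1452 × 1.68702 = 2450 K.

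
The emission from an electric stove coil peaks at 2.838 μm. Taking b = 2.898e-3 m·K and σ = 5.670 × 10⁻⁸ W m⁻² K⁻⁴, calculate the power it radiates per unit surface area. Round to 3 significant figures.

I ≈ 6.16×10⁴ W/m²

Wien's law: T = b/λ_max = 2.898×10⁻³/2.838×10⁻⁶ = 1021.14 K.
Then I = σT⁴ = 5.670×10⁻⁸×(1021.14)⁴ = 6.16×10⁴ W/m².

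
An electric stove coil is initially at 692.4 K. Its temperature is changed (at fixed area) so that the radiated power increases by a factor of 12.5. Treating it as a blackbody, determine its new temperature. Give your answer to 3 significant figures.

P ∝ T⁴, so T₂/T₁ = (P₂/P₁)^(1/4) = (12.5)^(1/4) = 1.88030.
T₂ = 692.4 × 1.88030 = 1.30×10³ K.

T₂ ≈ 1.30×10³ K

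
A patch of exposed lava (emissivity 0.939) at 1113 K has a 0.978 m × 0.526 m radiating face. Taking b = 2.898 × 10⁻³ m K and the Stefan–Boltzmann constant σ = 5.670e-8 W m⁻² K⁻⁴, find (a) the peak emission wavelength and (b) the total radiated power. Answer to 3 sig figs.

(a) λ_max = b/T = 2.898×10⁻³/1113 = 2.604×10⁻⁶ m = 2.60×10³ nm.
Area A = 0.978 × 0.526 = 0.514428 m².
(b) P = εσAT⁴ = 0.939×5.670×10⁻⁸×0.514428×(1113)⁴ = 4.20×10⁴ W.

λ_max ≈ 2.60×10³ nm; P ≈ 4.20×10⁴ W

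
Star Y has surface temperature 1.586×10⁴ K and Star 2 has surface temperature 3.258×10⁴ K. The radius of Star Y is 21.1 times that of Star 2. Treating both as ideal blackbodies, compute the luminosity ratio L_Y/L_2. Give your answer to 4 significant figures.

L_Y/L_2 ≈ 25.00

L ∝ R²T⁴, so L_Y/L_2 = (R_Y/R_2)²(T_Y/T_2)⁴ = (21.1)² × (1.586×10⁴/3.258×10⁴)⁴ = 445.21 × 0.0561576 = 25.00.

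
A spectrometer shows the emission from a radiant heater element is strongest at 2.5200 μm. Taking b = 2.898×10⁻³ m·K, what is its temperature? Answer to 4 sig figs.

Wien's law gives T = b/λ_max = (2.898×10⁻³ m·K)/(2.5200×10⁻⁶ m) = 1150 K.

T ≈ 1150 K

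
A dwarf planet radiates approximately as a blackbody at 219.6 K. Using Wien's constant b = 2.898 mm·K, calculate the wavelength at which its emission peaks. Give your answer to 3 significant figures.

λ_max ≈ 13.2 μm

Wien's displacement law: λ_max = b/T = (2.898×10⁻³ m·K)/(219.6 K) = 1.320×10⁻⁵ m.
That is 13.2 μm, in the infrared range.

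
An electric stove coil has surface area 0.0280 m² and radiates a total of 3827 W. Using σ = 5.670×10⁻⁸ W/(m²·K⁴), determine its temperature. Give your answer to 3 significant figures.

T ≈ 1.25×10³ K

Area A = 0.0280 m².
P = σAT⁴ ⇒ T = (P/(σA))^(1/4) = (3827/(5.670×10⁻⁸×0.0280))^(1/4) = 1.25×10³ K.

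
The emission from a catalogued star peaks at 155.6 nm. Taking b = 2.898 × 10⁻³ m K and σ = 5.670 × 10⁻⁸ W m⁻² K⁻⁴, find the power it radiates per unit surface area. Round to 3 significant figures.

I ≈ 6.82×10⁹ W/m²

Wien's law: T = b/λ_max = 2.898×10⁻³/1.556×10⁻⁷ = 18624.7 K.
Then I = σT⁴ = 5.670×10⁻⁸×(18624.7)⁴ = 6.82×10⁹ W/m².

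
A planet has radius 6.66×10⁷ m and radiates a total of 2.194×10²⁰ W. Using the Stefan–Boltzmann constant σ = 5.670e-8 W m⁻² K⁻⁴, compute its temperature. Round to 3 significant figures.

Surface area A = 4πR² = 4π(6.66×10⁷ m)² = 5.57389×10¹⁶ m².
P = σAT⁴ ⇒ T = (P/(σA))^(1/4) = (2.194×10²⁰/(5.670×10⁻⁸×5.57389×10¹⁶))^(1/4) = 513 K.

T ≈ 513 K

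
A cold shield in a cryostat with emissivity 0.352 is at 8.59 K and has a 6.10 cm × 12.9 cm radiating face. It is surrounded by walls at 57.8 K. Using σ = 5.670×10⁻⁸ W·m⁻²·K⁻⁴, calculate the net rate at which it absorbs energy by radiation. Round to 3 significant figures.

Area A = 0.0610 × 0.129 = 7.869×10⁻³ m².
Net radiated power P_net = εσA(T⁴ − T₀⁴) = 0.352×5.670×10⁻⁸×7.869×10⁻³×(8.59⁴ − 57.8⁴).
T⁴ − T₀⁴ = 5444.68 − 1.11612×10⁷ = -1.11558×10⁷ K⁴, so P_net = -1.75×10⁻³ W — negative, meaning a net gain of 1.75×10⁻³ W.

Net gain ≈ 1.75×10⁻³ W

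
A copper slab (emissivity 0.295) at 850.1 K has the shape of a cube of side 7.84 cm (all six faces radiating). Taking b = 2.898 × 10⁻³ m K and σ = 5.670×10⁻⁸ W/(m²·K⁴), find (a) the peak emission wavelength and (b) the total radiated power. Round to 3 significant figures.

(a) λ_max = b/T = 2.898×10⁻³/850.1 = 3.409×10⁻⁶ m = 3.41 μm.
Area A = 6s² = 6×(0.0784 m)² = 0.0368794 m².
(b) P = εσAT⁴ = 0.295×5.670×10⁻⁸×0.0368794×(850.1)⁴ = 322 W.

λ_max ≈ 3.41 μm; P ≈ 322 W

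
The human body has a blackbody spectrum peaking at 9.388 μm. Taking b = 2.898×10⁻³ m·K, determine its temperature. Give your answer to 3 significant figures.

T ≈ 309 K

Wien's law gives T = b/λ_max = (2.898×10⁻³ m·K)/(9.388×10⁻⁶ m) = 309 K.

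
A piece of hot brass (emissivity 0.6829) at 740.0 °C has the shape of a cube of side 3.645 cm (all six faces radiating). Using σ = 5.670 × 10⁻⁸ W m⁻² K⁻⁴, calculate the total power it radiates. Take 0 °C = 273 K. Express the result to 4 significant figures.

T = 740.0 °C + 273 = 1013.0 K.
Area A = 6s² = 6×(0.03645 m)² = 7.97162×10⁻³ m².
P = εσAT⁴ = 0.6829 × 5.670×10⁻⁸ × 7.97162×10⁻³ × (1013.0)⁴ = 325.0 W.

P ≈ 325.0 W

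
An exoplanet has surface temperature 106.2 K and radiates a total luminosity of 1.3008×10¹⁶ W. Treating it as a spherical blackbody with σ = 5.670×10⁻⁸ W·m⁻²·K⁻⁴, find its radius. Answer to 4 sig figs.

R ≈ 1.198×10⁷ m

L = 4πR²σT⁴ ⇒ R = √(L/(4πσT⁴)).
σT⁴ = 7.21242 W/m², so R = √(1.3008×10¹⁶/(4π×7.21242)) = 1.198×10⁷ m.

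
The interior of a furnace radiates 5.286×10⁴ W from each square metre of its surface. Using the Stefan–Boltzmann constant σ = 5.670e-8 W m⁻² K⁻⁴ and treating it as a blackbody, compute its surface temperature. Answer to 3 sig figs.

I = σT⁴, so T = (I/σ)^(1/4) = (5.286×10⁴/(5.670×10⁻⁸))^(1/4) = 983 K.

T ≈ 983 K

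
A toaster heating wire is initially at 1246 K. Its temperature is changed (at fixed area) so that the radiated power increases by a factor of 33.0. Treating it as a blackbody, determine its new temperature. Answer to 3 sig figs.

T₂ ≈ 2.99×10³ K

P ∝ T⁴, so T₂/T₁ = (P₂/P₁)^(1/4) = (33.0)^(1/4) = 2.39678.
T₂ = 1246 × 2.39678 = 2.99×10³ K.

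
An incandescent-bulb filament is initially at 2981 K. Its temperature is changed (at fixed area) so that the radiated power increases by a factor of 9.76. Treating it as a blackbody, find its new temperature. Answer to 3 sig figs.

P ∝ T⁴, so T₂/T₁ = (P₂/P₁)^(1/4) = (9.76)^(1/4) = 1.76751.
T₂ = 2981 × 1.76751 = 5.27×10³ K.

T₂ ≈ 5.27×10³ K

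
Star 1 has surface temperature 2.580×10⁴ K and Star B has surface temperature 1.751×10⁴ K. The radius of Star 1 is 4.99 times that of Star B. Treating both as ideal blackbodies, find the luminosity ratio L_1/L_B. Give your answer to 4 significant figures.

L ∝ R²T⁴, so L_1/L_B = (R_1/R_B)²(T_1/T_B)⁴ = (4.99)² × (2.580×10⁴/1.751×10⁴)⁴ = 24.9001 × 4.71340 = 117.4.

L_1/L_B ≈ 117.4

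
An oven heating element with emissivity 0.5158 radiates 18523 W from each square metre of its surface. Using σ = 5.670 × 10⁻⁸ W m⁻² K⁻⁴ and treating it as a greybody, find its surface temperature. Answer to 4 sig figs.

I = εσT⁴, so T = (I/εσ)^(1/4) = (18523/(0.5158×5.670×10⁻⁸))^(1/4) = 892.1 K.

T ≈ 892.1 K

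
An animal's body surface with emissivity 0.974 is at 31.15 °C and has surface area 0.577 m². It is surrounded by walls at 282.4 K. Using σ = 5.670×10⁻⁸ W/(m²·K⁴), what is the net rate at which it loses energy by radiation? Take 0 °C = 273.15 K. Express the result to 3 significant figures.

Net loss ≈ 70.6 W

T = 31.15 °C + 273.15 = 304.30 K.
Area A = 0.577 m².
Net radiated power P_net = εσA(T⁴ − T₀⁴) = 0.974×5.670×10⁻⁸×0.577×(304.30⁴ − 282.4⁴).
T⁴ − T₀⁴ = 8.57448×10⁹ − 6.36002×10⁹ = 2.21446×10⁹ K⁴, so P_net = 70.6 W.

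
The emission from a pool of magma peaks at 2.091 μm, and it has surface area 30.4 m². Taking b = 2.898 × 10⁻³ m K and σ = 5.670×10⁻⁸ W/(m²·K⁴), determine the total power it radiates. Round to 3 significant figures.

Wien's law: T = b/λ_max = 2.898×10⁻³/2.091×10⁻⁶ = 1385.94 K.
Area A = 30.4 m².
Then P = σAT⁴ = 5.670×10⁻⁸×30.4×(1385.94)⁴ = 6.36×10⁶ W.

P ≈ 6.36×10⁶ W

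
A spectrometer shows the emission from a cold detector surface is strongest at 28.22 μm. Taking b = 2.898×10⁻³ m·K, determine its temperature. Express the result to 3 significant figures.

T ≈ 103 K

Wien's law gives T = b/λ_max = (2.898×10⁻³ m·K)/(2.822×10⁻⁵ m) = 103 K.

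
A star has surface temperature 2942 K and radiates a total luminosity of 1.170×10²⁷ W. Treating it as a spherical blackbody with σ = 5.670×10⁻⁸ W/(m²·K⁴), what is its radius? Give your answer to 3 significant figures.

L = 4πR²σT⁴ ⇒ R = √(L/(4πσT⁴)).
σT⁴ = 4.24770×10⁶ W/m², so R = √(1.170×10²⁷/(4π×4.24770×10⁶)) = 4.68×10⁹ m.

R ≈ 4.68×10⁹ m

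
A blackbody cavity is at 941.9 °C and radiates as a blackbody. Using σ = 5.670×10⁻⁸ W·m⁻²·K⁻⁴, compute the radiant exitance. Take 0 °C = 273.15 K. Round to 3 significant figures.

T = 941.9 °C + 273.15 = 1215.05 K.
Stefan–Boltzmann: I = σT⁴ = 5.670×10⁻⁸ × (1215.05)⁴ = 1.24×10⁵ W/m².

I ≈ 1.24×10⁵ W/m²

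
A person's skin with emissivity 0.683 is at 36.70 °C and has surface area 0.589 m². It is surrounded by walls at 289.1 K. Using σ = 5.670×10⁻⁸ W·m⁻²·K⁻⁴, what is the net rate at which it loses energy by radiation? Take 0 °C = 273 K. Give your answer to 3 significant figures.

Net loss ≈ 50.5 W

T = 36.70 °C + 273 = 309.70 K.
Area A = 0.589 m².
Net radiated power P_net = εσA(T⁴ − T₀⁴) = 0.683×5.670×10⁻⁸×0.589×(309.70⁴ − 289.1⁴).
T⁴ − T₀⁴ = 9.19951×10⁹ − 6.98542×10⁹ = 2.21409×10⁹ K⁴, so P_net = 50.5 W.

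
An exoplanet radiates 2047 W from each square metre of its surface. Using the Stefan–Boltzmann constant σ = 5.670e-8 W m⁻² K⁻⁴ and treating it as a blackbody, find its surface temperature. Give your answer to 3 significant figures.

T ≈ 436 K

I = σT⁴, so T = (I/σ)^(1/4) = (2047/(5.670×10⁻⁸))^(1/4) = 436 K.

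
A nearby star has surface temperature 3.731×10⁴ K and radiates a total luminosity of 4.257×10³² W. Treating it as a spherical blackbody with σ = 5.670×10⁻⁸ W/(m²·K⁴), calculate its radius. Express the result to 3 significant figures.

L = 4πR²σT⁴ ⇒ R = √(L/(4πσT⁴)).
σT⁴ = 1.09871×10¹¹ W/m², so R = √(4.257×10³²/(4π×1.09871×10¹¹)) = 1.76×10¹⁰ m.

R ≈ 1.76×10¹⁰ m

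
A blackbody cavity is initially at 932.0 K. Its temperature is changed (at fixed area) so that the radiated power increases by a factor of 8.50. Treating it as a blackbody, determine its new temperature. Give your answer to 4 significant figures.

T₂ ≈ 1591 K

P ∝ T⁴, so T₂/T₁ = (P₂/P₁)^(1/4) = (8.50)^(1/4) = 1.70748.
T₂ = 932.0 × 1.70748 = 1591 K.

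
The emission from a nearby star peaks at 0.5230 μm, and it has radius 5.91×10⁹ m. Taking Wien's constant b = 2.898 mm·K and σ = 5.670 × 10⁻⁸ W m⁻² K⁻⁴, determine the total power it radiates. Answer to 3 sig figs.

Wien's law: T = b/λ_max = 2.898×10⁻³/5.230×10⁻⁷ = 5541.11 K.
Surface area A = 4πR² = 4π(5.91×10⁹ m)² = 4.38919×10²⁰ m².
Then P = σAT⁴ = 5.670×10⁻⁸×4.38919×10²⁰×(5541.11)⁴ = 2.35×10²⁸ W.

P ≈ 2.35×10²⁸ W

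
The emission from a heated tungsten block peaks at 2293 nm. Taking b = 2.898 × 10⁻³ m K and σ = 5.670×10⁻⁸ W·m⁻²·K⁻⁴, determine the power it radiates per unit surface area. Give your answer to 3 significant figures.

I ≈ 1.45×10⁵ W/m²

Wien's law: T = b/λ_max = 2.898×10⁻³/2.293×10⁻⁶ = 1263.85 K.
Then I = σT⁴ = 5.670×10⁻⁸×(1263.85)⁴ = 1.45×10⁵ W/m².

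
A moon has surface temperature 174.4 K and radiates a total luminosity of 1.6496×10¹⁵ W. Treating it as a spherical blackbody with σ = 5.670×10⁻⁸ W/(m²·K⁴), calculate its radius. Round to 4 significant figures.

R ≈ 1.582×10⁶ m

L = 4πR²σT⁴ ⇒ R = √(L/(4πσT⁴)).
σT⁴ = 52.4528 W/m², so R = √(1.6496×10¹⁵/(4π×52.4528)) = 1.582×10⁶ m.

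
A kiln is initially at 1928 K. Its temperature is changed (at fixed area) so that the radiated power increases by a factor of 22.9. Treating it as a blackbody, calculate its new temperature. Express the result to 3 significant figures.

P ∝ T⁴, so T₂/T₁ = (P₂/P₁)^(1/4) = (22.9)^(1/4) = 2.18755.
T₂ = 1928 × 2.18755 = 4.22×10³ K.

T₂ ≈ 4.22×10³ K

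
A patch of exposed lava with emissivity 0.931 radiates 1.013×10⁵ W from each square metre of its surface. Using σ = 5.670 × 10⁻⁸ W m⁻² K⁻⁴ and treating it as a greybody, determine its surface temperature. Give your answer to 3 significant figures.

T ≈ 1.18×10³ K

I = εσT⁴, so T = (I/εσ)^(1/4) = (1.013×10⁵/(0.931×5.670×10⁻⁸))^(1/4) = 1.18×10³ K.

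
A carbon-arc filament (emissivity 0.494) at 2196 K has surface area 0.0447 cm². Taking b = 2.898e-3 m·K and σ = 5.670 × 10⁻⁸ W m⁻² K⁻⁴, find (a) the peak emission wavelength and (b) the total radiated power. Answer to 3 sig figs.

λ_max ≈ 1.32 μm; P ≈ 2.91 W

(a) λ_max = b/T = 2.898×10⁻³/2196 = 1.320×10⁻⁶ m = 1.32 μm.
Area A = 0.0447 cm² = 4.47×10⁻⁶ m².
(b) P = εσAT⁴ = 0.494×5.670×10⁻⁸×4.47×10⁻⁶×(2196)⁴ = 2.91 W.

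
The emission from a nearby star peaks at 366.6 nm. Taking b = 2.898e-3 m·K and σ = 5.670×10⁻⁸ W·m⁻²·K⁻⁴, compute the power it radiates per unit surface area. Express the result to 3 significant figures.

Wien's law: T = b/λ_max = 2.898×10⁻³/3.666×10⁻⁷ = 7905.07 K.
Then I = σT⁴ = 5.670×10⁻⁸×(7905.07)⁴ = 2.21×10⁸ W/m².

I ≈ 2.21×10⁸ W/m²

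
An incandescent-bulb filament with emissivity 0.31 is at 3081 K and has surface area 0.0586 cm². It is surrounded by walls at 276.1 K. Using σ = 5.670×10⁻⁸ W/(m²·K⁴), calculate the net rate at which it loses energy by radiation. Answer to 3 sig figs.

Area A = 0.0586 cm² = 5.86×10⁻⁶ m².
Net radiated power P_net = εσA(T⁴ − T₀⁴) = 0.31×5.670×10⁻⁸×5.86×10⁻⁶×(3081⁴ − 276.1⁴).
T⁴ − T₀⁴ = 9.01087×10¹³ − 5.81120×10⁹ = 9.01029×10¹³ K⁴, so P_net = 9.28 W.

Net loss ≈ 9.28 W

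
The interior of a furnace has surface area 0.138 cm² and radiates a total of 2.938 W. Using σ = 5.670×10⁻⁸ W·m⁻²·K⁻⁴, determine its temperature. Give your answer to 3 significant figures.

T ≈ 1.39×10³ K

Area A = 0.138 cm² = 1.38×10⁻⁵ m².
P = σAT⁴ ⇒ T = (P/(σA))^(1/4) = (2.938/(5.670×10⁻⁸×1.38×10⁻⁵))^(1/4) = 1.39×10³ K.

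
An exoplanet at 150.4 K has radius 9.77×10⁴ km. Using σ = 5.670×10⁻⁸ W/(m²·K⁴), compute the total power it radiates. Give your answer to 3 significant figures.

Surface area A = 4πR² = 4π(9.77×10⁷ m)² = 1.19950×10¹⁷ m².
P = σAT⁴ = 5.670×10⁻⁸ × 1.19950×10¹⁷ × (150.4)⁴ = 3.48×10¹⁸ W.

P ≈ 3.48×10¹⁸ W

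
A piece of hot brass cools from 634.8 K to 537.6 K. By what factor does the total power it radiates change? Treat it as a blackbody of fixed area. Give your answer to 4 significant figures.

P ∝ T⁴, so P₂/P₁ = (T₂/T₁)⁴ = (537.6/634.8)⁴ = (0.846881)⁴ = 0.5144.

P₂/P₁ ≈ 0.5144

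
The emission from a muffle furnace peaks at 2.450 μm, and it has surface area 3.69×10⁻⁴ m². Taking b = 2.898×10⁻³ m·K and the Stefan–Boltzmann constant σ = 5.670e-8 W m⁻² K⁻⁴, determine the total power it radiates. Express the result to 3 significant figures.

P ≈ 41.0 W

Wien's law: T = b/λ_max = 2.898×10⁻³/2.450×10⁻⁶ = 1182.86 K.
Area A = 3.69×10⁻⁴ m².
Then P = σAT⁴ = 5.670×10⁻⁸×3.69×10⁻⁴×(1182.86)⁴ = 41.0 W.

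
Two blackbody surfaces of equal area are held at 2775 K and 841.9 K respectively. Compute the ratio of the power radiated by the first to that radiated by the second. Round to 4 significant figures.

With equal areas, P₁/P₂ = (T₁/T₂)⁴ = (2775/841.9)⁴ = 118.0.

P₁/P₂ ≈ 118.0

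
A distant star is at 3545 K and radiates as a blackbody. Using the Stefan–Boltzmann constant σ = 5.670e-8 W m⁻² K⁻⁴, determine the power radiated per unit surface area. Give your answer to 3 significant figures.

I ≈ 8.95×10⁶ W/m²

Stefan–Boltzmann: I = σT⁴ = 5.670×10⁻⁸ × (3545)⁴ = 8.95×10⁶ W/m².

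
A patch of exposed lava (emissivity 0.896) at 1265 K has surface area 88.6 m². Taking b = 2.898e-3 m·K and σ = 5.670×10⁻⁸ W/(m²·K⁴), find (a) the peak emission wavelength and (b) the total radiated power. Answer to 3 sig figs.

(a) λ_max = b/T = 2.898×10⁻³/1265 = 2.291×10⁻⁶ m = 2.29×10³ nm.
Area A = 88.6 m².
(b) P = εσAT⁴ = 0.896×5.670×10⁻⁸×88.6×(1265)⁴ = 1.15×10⁷ W.

λ_max ≈ 2.29×10³ nm; P ≈ 1.15×10⁷ W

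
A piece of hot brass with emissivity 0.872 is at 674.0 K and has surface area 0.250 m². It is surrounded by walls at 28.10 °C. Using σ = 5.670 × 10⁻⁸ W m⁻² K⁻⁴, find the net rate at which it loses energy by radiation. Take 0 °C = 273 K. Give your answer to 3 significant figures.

Net loss ≈ 2.45×10³ W

Surroundings: T = 28.10 °C + 273 = 301.10 K.
Area A = 0.250 m².
Net radiated power P_net = εσA(T⁴ − T₀⁴) = 0.872×5.670×10⁻⁸×0.250×(674.0⁴ − 301.10⁴).
T⁴ − T₀⁴ = 2.06367×10¹¹ − 8.21945×10⁹ = 1.98148×10¹¹ K⁴, so P_net = 2.45×10³ W.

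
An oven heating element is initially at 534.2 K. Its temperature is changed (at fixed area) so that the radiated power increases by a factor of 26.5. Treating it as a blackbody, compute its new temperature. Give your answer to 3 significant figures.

P ∝ T⁴, so T₂/T₁ = (P₂/P₁)^(1/4) = (26.5)^(1/4) = 2.26888.
T₂ = 534.2 × 2.26888 = 1.21×10³ K.

T₂ ≈ 1.21×10³ K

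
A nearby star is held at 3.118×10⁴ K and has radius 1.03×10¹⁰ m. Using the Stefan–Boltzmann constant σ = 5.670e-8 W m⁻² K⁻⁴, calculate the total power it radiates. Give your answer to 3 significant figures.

P ≈ 7.14×10³¹ W

Surface area A = 4πR² = 4π(1.03×10¹⁰ m)² = 1.33317×10²¹ m².
P = σAT⁴ = 5.670×10⁻⁸ × 1.33317×10²¹ × (3.118×10⁴)⁴ = 7.14×10³¹ W.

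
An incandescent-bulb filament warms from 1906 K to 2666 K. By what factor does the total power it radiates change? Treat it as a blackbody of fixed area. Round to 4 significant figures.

P ∝ T⁴, so P₂/P₁ = (T₂/T₁)⁴ = (2666/1906)⁴ = (1.39874)⁴ = 3.828.

P₂/P₁ ≈ 3.828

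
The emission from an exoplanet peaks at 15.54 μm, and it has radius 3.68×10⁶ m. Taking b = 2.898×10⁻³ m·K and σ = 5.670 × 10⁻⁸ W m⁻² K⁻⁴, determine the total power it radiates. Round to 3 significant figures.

P ≈ 1.17×10¹⁶ W

Wien's law: T = b/λ_max = 2.898×10⁻³/1.554×10⁻⁵ = 186.486 K.
Surface area A = 4πR² = 4π(3.68×10⁶ m)² = 1.70179×10¹⁴ m².
Then P = σAT⁴ = 5.670×10⁻⁸×1.70179×10¹⁴×(186.486)⁴ = 1.17×10¹⁶ W.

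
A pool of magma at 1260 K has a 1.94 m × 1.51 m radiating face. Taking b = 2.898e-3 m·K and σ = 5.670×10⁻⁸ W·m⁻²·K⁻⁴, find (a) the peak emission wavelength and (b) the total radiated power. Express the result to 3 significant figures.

(a) λ_max = b/T = 2.898×10⁻³/1260 = 2.300×10⁻⁶ m = 2.30×10³ nm.
Area A = 1.94 × 1.51 = 2.9294 m².
(b) P = σAT⁴ = 5.670×10⁻⁸×2.9294×(1260)⁴ = 4.19×10⁵ W.

λ_max ≈ 2.30×10³ nm; P ≈ 4.19×10⁵ W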